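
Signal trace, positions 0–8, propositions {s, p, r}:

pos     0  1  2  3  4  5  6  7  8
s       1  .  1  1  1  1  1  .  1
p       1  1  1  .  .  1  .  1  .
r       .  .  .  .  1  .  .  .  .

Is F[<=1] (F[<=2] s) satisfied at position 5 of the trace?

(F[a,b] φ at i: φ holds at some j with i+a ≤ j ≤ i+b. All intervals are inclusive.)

Holds

Check F[<=2] s at each j in [5,6]:
  j=5: holds (witness at 5)
  j=6: holds (witness at 6)
Found at j=5 → formula holds.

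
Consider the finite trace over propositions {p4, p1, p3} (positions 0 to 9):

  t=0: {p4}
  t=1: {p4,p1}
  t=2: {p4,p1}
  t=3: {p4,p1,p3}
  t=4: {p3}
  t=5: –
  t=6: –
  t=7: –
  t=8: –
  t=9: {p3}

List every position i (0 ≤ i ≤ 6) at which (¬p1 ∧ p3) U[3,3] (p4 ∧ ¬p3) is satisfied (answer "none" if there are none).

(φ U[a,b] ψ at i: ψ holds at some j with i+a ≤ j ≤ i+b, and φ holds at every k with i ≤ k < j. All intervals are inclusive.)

none

Evaluate at each i in [0,6]:
  i=0: ✗ (no rhs in [3,3])
  i=1: ✗ (no rhs in [4,4])
  i=2: ✗ (no rhs in [5,5])
  i=3: ✗ (no rhs in [6,6])
  i=4: ✗ (no rhs in [7,7])
  i=5: ✗ (no rhs in [8,8])
  i=6: ✗ (no rhs in [9,9])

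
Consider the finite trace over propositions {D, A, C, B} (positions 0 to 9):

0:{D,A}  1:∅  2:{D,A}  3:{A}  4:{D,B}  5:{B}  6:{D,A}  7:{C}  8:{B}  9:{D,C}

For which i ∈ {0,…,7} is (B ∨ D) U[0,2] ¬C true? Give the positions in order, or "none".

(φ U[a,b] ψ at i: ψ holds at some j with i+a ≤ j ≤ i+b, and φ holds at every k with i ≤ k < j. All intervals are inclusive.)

0, 1, 2, 3, 4, 5, 6

Evaluate at each i in [0,7]:
  i=0: ✓ (rhs at j=0)
  i=1: ✓ (rhs at j=1)
  i=2: ✓ (rhs at j=2)
  i=3: ✓ (rhs at j=3)
  i=4: ✓ (rhs at j=4)
  i=5: ✓ (rhs at j=5)
  i=6: ✓ (rhs at j=6)
  i=7: ✗ (lhs fails at k=7 before rhs at j=8)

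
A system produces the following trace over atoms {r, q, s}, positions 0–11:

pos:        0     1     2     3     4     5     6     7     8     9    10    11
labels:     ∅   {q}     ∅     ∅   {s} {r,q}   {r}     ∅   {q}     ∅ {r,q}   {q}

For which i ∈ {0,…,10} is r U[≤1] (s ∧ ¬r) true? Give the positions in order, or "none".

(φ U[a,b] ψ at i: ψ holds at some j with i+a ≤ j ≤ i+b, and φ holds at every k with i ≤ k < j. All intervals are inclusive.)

Evaluate at each i in [0,10]:
  i=0: ✗ (no rhs in [0,1])
  i=1: ✗ (no rhs in [1,2])
  i=2: ✗ (no rhs in [2,3])
  i=3: ✗ (lhs fails at k=3 before rhs at j=4)
  i=4: ✓ (rhs at j=4)
  i=5: ✗ (no rhs in [5,6])
  i=6: ✗ (no rhs in [6,7])
  i=7: ✗ (no rhs in [7,8])
  i=8: ✗ (no rhs in [8,9])
  i=9: ✗ (no rhs in [9,10])
  i=10: ✗ (no rhs in [10,11])

4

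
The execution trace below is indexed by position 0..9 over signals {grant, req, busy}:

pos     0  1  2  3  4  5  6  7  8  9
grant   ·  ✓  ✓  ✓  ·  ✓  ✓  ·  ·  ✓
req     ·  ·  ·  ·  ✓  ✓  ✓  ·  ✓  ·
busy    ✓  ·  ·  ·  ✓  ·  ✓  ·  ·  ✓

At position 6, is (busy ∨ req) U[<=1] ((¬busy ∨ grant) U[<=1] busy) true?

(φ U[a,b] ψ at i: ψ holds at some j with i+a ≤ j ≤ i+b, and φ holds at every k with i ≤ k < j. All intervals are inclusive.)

Need some j in [6,7] with ((¬busy ∨ grant) U[<=1] busy), and (busy ∨ req) at every k in [6,j-1].
  j=6: ((¬busy ∨ grant) U[<=1] busy) holds; no prefix to check → satisfied.

Yes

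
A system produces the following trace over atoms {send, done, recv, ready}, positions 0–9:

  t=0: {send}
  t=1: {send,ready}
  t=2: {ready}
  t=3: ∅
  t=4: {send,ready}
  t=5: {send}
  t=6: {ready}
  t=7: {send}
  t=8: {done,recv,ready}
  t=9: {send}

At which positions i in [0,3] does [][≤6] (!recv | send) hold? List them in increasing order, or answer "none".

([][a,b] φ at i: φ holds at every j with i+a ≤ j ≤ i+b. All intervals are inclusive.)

0, 1

Evaluate at each i in [0,3]:
  i=0: ✓ (all of [0,6])
  i=1: ✓ (all of [1,7])
  i=2: ✗ (fails at j=8)
  i=3: ✗ (fails at j=8)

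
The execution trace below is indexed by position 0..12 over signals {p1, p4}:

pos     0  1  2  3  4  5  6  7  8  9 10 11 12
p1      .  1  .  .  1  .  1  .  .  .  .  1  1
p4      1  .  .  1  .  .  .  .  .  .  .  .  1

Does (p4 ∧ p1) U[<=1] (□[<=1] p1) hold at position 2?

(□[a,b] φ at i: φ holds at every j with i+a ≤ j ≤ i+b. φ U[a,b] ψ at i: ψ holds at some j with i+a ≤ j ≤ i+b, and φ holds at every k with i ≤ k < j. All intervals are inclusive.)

Need some j in [2,3] with □[<=1] p1, and (p4 ∧ p1) at every k in [2,j-1].
  j=2: □[<=1] p1 — fails at 2.
  j=3: □[<=1] p1 — fails at 3.
No j in the window works → until fails.

Does not hold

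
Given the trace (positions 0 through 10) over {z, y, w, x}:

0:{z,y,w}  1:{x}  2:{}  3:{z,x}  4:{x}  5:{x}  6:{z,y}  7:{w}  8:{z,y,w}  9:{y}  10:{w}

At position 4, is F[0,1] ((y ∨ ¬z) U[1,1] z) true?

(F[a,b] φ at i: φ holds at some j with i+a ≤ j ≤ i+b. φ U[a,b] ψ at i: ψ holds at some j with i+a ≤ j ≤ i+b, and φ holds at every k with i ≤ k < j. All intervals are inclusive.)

Check ((y ∨ ¬z) U[1,1] z) at each j in [4,5]:
  j=4: fails
  j=5: holds
Found at j=5 → formula holds.

True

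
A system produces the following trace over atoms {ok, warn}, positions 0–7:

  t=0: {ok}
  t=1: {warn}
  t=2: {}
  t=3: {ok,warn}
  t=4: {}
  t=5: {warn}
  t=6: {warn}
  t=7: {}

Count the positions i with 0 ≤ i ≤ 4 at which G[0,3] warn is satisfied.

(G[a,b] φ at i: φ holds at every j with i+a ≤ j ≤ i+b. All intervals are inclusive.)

Evaluate at each i in [0,4]:
  i=0: ✗ (fails at j=0)
  i=1: ✗ (fails at j=2)
  i=2: ✗ (fails at j=2)
  i=3: ✗ (fails at j=4)
  i=4: ✗ (fails at j=4)
Positions where it holds: {} → 0.

0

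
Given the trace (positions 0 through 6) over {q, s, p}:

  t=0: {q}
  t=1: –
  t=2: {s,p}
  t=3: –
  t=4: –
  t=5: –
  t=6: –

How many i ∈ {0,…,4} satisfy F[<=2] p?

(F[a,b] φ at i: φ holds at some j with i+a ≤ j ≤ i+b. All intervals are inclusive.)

3

Evaluate at each i in [0,4]:
  i=0: ✓ (witness j=2)
  i=1: ✓ (witness j=2)
  i=2: ✓ (witness j=2)
  i=3: ✗ (none in [3,5])
  i=4: ✗ (none in [4,6])
Positions where it holds: {0, 1, 2} → 3.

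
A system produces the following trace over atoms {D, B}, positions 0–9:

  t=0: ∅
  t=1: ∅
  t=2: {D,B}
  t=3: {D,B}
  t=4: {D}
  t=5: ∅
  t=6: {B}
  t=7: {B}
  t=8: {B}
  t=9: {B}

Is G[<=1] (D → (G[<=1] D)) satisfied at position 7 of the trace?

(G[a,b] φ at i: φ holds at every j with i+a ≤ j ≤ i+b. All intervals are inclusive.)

Check (D → (G[<=1] D)) at every j in [7,8]:
  j=7: antecedent false → ✓
  j=8: antecedent false → ✓
All positions satisfy it → formula holds.

True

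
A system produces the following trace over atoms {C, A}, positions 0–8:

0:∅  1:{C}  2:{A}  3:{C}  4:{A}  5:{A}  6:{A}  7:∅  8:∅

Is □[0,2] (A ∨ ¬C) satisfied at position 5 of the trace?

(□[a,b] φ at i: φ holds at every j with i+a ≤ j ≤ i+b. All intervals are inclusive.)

Check (A ∨ ¬C) at every j in [5,7]:
  j=5: true
  j=6: true
  j=7: true
All positions satisfy it → formula holds.

Holds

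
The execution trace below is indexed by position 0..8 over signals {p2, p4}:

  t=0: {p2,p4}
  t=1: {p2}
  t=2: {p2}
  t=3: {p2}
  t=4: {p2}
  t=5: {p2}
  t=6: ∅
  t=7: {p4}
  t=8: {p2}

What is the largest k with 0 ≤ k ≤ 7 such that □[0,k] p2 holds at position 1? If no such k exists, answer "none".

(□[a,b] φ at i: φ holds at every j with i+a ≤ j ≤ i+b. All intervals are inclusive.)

4

p2 must hold from j=1 onward; find where it first fails.
  j=1: holds
  j=2: holds
  j=3: holds
  j=4: holds
  j=5: holds
  j=6: fails
Holds on [1,5], so largest k = 4.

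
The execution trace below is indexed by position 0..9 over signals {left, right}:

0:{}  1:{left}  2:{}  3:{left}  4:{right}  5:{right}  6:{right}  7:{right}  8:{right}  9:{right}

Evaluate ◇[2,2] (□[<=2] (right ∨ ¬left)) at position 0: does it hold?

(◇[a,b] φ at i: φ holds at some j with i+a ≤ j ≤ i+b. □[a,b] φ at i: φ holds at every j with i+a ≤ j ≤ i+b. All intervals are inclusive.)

No

Check □[<=2] (right ∨ ¬left) at each j in [2,2]:
  j=2: fails at 3
No position in the window satisfies it → formula fails.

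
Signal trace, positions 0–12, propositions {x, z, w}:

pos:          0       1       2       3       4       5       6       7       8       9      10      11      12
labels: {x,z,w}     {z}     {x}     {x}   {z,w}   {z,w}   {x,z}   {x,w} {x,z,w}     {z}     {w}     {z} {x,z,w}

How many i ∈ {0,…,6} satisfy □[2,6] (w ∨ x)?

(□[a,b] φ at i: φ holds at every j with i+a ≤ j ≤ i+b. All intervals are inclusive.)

3

Evaluate at each i in [0,6]:
  i=0: ✓ (all of [2,6])
  i=1: ✓ (all of [3,7])
  i=2: ✓ (all of [4,8])
  i=3: ✗ (fails at j=9)
  i=4: ✗ (fails at j=9)
  i=5: ✗ (fails at j=9)
  i=6: ✗ (fails at j=9)
Positions where it holds: {0, 1, 2} → 3.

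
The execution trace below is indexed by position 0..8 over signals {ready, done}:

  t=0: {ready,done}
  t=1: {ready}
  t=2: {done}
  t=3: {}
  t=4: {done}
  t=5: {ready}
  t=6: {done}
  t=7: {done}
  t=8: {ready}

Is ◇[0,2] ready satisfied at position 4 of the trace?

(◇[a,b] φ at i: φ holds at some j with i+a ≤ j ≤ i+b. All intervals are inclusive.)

Yes

Check ready at each j in [4,6]:
  j=4: false
  j=5: true
  j=6: false
Found at j=5 → formula holds.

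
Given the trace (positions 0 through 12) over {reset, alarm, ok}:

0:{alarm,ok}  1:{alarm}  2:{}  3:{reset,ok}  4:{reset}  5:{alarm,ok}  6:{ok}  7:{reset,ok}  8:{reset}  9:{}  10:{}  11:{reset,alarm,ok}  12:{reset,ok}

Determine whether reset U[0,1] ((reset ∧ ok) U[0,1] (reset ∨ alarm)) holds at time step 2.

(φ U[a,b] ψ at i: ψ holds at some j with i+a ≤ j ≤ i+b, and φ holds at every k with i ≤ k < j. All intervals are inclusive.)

Need some j in [2,3] with ((reset ∧ ok) U[0,1] (reset ∨ alarm)), and reset at every k in [2,j-1].
  j=2: ((reset ∧ ok) U[0,1] (reset ∨ alarm)) — fails.
  j=3: ((reset ∧ ok) U[0,1] (reset ∨ alarm)) holds, but reset fails at k=2 → not this j.
No j in the window works → until fails.

No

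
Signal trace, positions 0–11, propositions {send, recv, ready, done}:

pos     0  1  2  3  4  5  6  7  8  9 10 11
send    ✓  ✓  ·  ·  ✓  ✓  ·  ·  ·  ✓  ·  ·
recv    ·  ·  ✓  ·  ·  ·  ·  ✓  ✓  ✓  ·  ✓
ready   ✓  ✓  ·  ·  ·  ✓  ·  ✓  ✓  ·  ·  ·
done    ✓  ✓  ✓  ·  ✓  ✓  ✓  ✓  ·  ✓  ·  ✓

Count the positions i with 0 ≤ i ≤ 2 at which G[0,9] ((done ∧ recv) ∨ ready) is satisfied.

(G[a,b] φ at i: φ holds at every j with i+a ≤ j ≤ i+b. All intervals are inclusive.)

0

Evaluate at each i in [0,2]:
  i=0: ✗ (fails at j=3)
  i=1: ✗ (fails at j=3)
  i=2: ✗ (fails at j=3)
Positions where it holds: {} → 0.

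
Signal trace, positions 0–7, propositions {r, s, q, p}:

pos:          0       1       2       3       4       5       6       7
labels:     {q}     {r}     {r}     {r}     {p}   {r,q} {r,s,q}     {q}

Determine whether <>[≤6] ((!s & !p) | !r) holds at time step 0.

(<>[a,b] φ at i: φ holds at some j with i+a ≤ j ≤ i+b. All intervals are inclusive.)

Check ((!s & !p) | !r) at each j in [0,6]:
  j=0: true
  j=1: true
  j=2: true
  j=3: true
  j=4: true
  j=5: true
  j=6: false
Found at j=0 → formula holds.

True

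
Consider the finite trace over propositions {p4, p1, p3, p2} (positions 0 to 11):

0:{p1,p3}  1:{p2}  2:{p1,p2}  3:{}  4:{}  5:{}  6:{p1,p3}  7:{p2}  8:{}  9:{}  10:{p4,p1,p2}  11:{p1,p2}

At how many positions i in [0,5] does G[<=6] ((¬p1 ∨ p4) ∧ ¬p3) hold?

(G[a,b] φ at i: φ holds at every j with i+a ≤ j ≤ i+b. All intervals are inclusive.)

Evaluate at each i in [0,5]:
  i=0: ✗ (fails at j=0)
  i=1: ✗ (fails at j=2)
  i=2: ✗ (fails at j=2)
  i=3: ✗ (fails at j=6)
  i=4: ✗ (fails at j=6)
  i=5: ✗ (fails at j=6)
Positions where it holds: {} → 0.

0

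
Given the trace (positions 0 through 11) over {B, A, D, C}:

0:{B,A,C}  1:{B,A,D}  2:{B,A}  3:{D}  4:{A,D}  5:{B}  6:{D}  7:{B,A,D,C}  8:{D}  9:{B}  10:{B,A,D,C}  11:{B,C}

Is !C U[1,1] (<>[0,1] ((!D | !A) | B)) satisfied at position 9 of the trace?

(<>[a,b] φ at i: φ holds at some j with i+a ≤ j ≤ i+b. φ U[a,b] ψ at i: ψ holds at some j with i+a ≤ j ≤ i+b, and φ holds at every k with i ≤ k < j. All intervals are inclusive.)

Need some j in [10,10] with <>[0,1] ((!D | !A) | B), and !C at every k in [9,j-1].
  j=10: <>[0,1] ((!D | !A) | B) holds; !C holds at every k in [9,9] → satisfied.

Holds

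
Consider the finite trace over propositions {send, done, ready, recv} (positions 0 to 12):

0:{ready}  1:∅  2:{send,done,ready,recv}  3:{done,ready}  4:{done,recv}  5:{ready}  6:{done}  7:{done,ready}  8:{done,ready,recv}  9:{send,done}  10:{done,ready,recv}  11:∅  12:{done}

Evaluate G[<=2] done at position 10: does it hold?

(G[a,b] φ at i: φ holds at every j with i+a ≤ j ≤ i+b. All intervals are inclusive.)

Check done at every j in [10,12]:
  j=10: true
  j=11: false
  j=12: true
Fails at j=11 → formula fails.

False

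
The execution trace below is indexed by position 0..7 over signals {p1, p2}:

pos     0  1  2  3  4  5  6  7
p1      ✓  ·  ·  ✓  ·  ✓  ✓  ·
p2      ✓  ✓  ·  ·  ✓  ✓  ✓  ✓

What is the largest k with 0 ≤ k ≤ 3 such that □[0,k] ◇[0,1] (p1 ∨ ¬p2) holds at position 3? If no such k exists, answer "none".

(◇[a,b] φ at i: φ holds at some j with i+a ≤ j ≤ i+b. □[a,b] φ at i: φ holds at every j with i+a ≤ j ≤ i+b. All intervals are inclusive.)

◇[0,1] (p1 ∨ ¬p2) must hold from j=3 onward; find where it first fails.
  j=3: holds
  j=4: holds
  j=5: holds
  j=6: holds
Holds through j=6; largest k = 3.

3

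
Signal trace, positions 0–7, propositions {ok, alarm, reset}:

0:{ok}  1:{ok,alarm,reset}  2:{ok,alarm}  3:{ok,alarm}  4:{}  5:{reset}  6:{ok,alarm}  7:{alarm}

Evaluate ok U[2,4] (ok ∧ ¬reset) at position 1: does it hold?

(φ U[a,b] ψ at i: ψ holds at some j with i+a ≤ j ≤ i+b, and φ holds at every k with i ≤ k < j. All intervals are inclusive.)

True

Need some j in [3,5] with (ok ∧ ¬reset), and ok at every k in [1,j-1].
  j=3: (ok ∧ ¬reset) holds; ok holds at every k in [1,2] → satisfied.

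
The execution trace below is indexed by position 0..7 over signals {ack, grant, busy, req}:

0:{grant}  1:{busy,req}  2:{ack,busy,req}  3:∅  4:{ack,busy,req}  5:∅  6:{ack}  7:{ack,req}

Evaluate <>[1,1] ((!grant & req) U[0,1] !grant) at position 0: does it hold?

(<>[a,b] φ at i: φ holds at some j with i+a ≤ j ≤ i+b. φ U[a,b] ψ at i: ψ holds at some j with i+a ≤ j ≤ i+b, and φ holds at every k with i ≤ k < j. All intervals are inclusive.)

Check ((!grant & req) U[0,1] !grant) at each j in [1,1]:
  j=1: holds
Found at j=1 → formula holds.

Holds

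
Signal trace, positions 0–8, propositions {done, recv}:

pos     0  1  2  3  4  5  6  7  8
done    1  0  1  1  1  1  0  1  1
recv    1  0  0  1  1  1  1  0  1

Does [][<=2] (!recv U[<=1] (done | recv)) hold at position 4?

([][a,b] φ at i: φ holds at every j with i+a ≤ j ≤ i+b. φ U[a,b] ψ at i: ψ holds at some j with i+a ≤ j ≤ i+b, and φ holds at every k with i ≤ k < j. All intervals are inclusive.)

True

Check (!recv U[<=1] (done | recv)) at every j in [4,6]:
  j=4: holds
  j=5: holds
  j=6: holds
All positions satisfy it → formula holds.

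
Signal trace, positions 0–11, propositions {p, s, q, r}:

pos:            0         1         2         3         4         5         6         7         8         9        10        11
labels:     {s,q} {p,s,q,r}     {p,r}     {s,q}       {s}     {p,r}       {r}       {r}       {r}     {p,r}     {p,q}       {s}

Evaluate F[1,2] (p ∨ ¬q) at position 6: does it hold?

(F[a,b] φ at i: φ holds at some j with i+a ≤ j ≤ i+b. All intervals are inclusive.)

Check (p ∨ ¬q) at each j in [7,8]:
  j=7: true
  j=8: true
Found at j=7 → formula holds.

True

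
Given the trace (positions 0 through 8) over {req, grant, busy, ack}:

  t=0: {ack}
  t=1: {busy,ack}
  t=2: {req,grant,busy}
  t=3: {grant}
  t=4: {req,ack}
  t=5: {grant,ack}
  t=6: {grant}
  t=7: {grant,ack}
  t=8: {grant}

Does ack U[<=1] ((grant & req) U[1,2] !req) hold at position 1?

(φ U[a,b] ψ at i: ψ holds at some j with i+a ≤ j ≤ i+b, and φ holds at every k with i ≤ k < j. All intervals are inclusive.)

True

Need some j in [1,2] with ((grant & req) U[1,2] !req), and ack at every k in [1,j-1].
  j=1: ((grant & req) U[1,2] !req) — fails.
  j=2: ((grant & req) U[1,2] !req) holds; ack holds at every k in [1,1] → satisfied.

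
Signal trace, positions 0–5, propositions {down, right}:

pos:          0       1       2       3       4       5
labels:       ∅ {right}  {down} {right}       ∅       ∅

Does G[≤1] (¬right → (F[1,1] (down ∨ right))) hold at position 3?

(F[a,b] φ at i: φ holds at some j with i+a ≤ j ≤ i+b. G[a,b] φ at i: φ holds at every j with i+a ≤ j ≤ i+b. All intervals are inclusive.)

Check (¬right → (F[1,1] (down ∨ right))) at every j in [3,4]:
  j=3: antecedent false → ✓
  j=4: antecedent true; consequent fails (none in [5,5]) → ✗
Fails at j=4 → formula fails.

No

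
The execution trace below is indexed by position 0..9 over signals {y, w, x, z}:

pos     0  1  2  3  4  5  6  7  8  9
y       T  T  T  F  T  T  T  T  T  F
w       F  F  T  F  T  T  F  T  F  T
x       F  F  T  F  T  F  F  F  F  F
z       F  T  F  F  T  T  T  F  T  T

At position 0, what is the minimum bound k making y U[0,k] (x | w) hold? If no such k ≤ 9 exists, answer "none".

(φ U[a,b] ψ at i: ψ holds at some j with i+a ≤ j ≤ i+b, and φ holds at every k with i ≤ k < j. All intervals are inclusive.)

Need earliest j ≥ 0 with (x | w), and y at every k in [0,j-1].
  j=0: rhs fails.
  j=1: rhs fails.
  j=2: rhs holds; lhs holds on [0,1]. k = 2.

2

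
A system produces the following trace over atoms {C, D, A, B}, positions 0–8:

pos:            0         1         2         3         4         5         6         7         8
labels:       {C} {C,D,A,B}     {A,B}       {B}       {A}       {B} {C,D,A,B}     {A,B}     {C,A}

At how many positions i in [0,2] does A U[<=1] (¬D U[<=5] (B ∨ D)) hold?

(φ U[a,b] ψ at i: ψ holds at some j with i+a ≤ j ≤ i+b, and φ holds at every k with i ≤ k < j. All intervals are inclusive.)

3

Evaluate at each i in [0,2]:
  i=0: ✓ (rhs at j=0)
  i=1: ✓ (rhs at j=1)
  i=2: ✓ (rhs at j=2)
Positions where it holds: {0, 1, 2} → 3.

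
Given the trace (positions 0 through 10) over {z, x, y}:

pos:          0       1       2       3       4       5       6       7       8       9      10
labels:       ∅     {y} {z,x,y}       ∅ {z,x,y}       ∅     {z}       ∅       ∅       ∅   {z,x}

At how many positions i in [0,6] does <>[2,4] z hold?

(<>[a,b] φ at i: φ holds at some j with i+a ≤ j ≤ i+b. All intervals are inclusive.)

6

Evaluate at each i in [0,6]:
  i=0: ✓ (witness j=2)
  i=1: ✓ (witness j=4)
  i=2: ✓ (witness j=4)
  i=3: ✓ (witness j=6)
  i=4: ✓ (witness j=6)
  i=5: ✗ (none in [7,9])
  i=6: ✓ (witness j=10)
Positions where it holds: {0, 1, 2, 3, 4, 6} → 6.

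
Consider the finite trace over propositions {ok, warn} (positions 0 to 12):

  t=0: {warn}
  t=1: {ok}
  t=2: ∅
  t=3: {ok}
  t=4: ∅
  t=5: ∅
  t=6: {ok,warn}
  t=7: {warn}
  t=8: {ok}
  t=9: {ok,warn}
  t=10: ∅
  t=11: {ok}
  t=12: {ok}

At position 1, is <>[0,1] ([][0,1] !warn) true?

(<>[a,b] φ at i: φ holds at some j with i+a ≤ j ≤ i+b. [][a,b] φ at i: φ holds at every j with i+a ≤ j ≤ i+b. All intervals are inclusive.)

Holds

Check [][0,1] !warn at each j in [1,2]:
  j=1: holds on [1,2]
  j=2: holds on [2,3]
Found at j=1 → formula holds.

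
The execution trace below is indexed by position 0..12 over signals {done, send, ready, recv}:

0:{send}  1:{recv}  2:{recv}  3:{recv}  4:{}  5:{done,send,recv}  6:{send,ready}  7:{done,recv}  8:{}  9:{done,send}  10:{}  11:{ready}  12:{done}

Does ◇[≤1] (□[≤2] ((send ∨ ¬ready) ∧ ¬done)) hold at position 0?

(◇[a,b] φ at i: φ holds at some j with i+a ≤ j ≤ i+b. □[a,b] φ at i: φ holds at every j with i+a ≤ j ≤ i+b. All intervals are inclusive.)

Check □[≤2] ((send ∨ ¬ready) ∧ ¬done) at each j in [0,1]:
  j=0: holds on [0,2]
  j=1: holds on [1,3]
Found at j=0 → formula holds.

Yes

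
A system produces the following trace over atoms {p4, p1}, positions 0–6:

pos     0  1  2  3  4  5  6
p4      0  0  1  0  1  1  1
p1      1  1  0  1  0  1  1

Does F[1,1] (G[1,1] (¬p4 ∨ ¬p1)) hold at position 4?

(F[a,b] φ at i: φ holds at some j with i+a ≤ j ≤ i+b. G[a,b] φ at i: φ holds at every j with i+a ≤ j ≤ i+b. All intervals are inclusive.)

Check G[1,1] (¬p4 ∨ ¬p1) at each j in [5,5]:
  j=5: fails at 6
No position in the window satisfies it → formula fails.

Does not hold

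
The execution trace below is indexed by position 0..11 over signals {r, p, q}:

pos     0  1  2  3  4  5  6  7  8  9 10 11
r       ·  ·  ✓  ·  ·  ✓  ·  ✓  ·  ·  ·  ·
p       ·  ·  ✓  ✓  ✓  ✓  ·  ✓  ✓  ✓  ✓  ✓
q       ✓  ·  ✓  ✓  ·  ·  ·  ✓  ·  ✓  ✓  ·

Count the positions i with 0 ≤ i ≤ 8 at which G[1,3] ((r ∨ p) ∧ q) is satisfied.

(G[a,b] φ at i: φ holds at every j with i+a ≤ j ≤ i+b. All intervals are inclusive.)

Evaluate at each i in [0,8]:
  i=0: ✗ (fails at j=1)
  i=1: ✗ (fails at j=4)
  i=2: ✗ (fails at j=4)
  i=3: ✗ (fails at j=4)
  i=4: ✗ (fails at j=5)
  i=5: ✗ (fails at j=6)
  i=6: ✗ (fails at j=8)
  i=7: ✗ (fails at j=8)
  i=8: ✗ (fails at j=11)
Positions where it holds: {} → 0.

0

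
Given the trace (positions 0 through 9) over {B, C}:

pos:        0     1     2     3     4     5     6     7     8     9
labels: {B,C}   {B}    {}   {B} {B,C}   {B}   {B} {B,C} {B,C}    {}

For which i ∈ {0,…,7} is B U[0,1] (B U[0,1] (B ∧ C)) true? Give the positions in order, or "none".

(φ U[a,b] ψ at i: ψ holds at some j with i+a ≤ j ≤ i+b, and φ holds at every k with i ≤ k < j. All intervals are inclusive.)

Evaluate at each i in [0,7]:
  i=0: ✓ (rhs at j=0)
  i=1: ✗ (no rhs in [1,2])
  i=2: ✗ (lhs fails at k=2 before rhs at j=3)
  i=3: ✓ (rhs at j=3)
  i=4: ✓ (rhs at j=4)
  i=5: ✓ (rhs at j=6; lhs holds on [5,5])
  i=6: ✓ (rhs at j=6)
  i=7: ✓ (rhs at j=7)

0, 3, 4, 5, 6, 7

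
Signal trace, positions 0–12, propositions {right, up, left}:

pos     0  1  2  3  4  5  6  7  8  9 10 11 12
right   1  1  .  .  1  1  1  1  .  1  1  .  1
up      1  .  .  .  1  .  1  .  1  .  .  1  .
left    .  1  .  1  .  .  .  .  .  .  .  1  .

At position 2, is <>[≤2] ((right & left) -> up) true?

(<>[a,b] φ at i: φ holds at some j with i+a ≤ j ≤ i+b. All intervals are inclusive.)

Check ((right & left) -> up) at each j in [2,4]:
  j=2: true
  j=3: true
  j=4: true
Found at j=2 → formula holds.

True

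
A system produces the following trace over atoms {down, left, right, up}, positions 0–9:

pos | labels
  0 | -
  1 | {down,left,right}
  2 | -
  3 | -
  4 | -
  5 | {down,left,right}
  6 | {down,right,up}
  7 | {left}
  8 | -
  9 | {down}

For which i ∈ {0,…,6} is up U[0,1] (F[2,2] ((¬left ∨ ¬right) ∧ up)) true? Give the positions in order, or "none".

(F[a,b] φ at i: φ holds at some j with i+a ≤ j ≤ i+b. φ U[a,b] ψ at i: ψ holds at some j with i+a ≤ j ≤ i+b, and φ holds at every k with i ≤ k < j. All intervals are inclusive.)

Evaluate at each i in [0,6]:
  i=0: ✗ (no rhs in [0,1])
  i=1: ✗ (no rhs in [1,2])
  i=2: ✗ (no rhs in [2,3])
  i=3: ✗ (lhs fails at k=3 before rhs at j=4)
  i=4: ✓ (rhs at j=4)
  i=5: ✗ (no rhs in [5,6])
  i=6: ✗ (no rhs in [6,7])

4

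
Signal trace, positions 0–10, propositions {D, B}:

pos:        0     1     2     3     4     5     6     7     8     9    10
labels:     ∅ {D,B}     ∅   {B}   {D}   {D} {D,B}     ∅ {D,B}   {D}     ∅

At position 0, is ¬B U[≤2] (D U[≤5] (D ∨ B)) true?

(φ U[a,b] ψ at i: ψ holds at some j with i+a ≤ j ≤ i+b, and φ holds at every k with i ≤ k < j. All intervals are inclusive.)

Yes

Need some j in [0,2] with (D U[≤5] (D ∨ B)), and ¬B at every k in [0,j-1].
  j=0: (D U[≤5] (D ∨ B)) — fails.
  j=1: (D U[≤5] (D ∨ B)) holds; ¬B holds at every k in [0,0] → satisfied.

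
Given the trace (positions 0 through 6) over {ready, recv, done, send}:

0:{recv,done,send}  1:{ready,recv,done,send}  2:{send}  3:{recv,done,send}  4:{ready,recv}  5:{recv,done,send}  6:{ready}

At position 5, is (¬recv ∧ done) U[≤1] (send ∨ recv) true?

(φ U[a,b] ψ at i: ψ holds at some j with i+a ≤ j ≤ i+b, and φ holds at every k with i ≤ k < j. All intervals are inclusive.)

Need some j in [5,6] with (send ∨ recv), and (¬recv ∧ done) at every k in [5,j-1].
  j=5: (send ∨ recv) holds; no prefix to check → satisfied.

True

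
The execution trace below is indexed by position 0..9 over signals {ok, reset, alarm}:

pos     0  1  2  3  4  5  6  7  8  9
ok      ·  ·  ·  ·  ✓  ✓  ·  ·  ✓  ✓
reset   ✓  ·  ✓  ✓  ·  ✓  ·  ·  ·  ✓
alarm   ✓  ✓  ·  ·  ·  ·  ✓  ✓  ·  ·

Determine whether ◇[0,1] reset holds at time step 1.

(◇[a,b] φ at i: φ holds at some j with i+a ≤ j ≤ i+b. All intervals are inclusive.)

Check reset at each j in [1,2]:
  j=1: false
  j=2: true
Found at j=2 → formula holds.

Holds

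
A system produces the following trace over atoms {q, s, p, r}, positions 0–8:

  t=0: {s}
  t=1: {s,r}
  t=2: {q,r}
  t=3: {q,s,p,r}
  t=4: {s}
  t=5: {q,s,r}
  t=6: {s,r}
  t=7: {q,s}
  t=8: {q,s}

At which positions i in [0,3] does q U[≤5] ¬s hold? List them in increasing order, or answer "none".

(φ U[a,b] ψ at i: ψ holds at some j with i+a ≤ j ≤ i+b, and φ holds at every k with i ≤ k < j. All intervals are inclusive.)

Evaluate at each i in [0,3]:
  i=0: ✗ (lhs fails at k=0 before rhs at j=2)
  i=1: ✗ (lhs fails at k=1 before rhs at j=2)
  i=2: ✓ (rhs at j=2)
  i=3: ✗ (no rhs in [3,8])

2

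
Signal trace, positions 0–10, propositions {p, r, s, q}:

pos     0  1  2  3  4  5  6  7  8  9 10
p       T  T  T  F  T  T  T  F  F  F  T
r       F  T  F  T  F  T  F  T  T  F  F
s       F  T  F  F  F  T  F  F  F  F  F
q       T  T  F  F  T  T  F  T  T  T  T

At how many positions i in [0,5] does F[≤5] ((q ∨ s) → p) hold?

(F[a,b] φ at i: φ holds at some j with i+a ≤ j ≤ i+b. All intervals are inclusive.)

Evaluate at each i in [0,5]:
  i=0: ✓ (witness j=0)
  i=1: ✓ (witness j=1)
  i=2: ✓ (witness j=2)
  i=3: ✓ (witness j=3)
  i=4: ✓ (witness j=4)
  i=5: ✓ (witness j=5)
Positions where it holds: {0, 1, 2, 3, 4, 5} → 6.

6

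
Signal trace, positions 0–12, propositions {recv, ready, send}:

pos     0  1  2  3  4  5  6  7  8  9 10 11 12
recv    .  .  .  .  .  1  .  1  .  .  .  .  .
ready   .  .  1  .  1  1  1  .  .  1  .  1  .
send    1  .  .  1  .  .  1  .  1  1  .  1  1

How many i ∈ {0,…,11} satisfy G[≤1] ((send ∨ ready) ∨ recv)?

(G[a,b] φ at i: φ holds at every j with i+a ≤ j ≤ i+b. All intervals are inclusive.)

Evaluate at each i in [0,11]:
  i=0: ✗ (fails at j=1)
  i=1: ✗ (fails at j=1)
  i=2: ✓ (all of [2,3])
  i=3: ✓ (all of [3,4])
  i=4: ✓ (all of [4,5])
  i=5: ✓ (all of [5,6])
  i=6: ✓ (all of [6,7])
  i=7: ✓ (all of [7,8])
  i=8: ✓ (all of [8,9])
  i=9: ✗ (fails at j=10)
  i=10: ✗ (fails at j=10)
  i=11: ✓ (all of [11,12])
Positions where it holds: {2, 3, 4, 5, 6, 7, 8, 11} → 8.

8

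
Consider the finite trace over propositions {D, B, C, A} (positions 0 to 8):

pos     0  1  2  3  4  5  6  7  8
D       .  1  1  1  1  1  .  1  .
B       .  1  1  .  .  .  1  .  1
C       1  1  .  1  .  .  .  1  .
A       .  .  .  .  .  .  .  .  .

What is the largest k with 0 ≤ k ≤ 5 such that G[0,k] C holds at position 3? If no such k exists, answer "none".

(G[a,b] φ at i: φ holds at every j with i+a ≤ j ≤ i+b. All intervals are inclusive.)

C must hold from j=3 onward; find where it first fails.
  j=3: holds
  j=4: fails
Holds on [3,3], so largest k = 0.

0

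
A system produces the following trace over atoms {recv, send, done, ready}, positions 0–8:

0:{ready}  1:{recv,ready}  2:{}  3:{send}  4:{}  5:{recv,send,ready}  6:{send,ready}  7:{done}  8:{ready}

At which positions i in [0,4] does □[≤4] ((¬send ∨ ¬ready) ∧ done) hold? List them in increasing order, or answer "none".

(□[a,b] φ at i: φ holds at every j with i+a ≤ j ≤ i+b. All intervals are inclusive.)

Evaluate at each i in [0,4]:
  i=0: ✗ (fails at j=0)
  i=1: ✗ (fails at j=1)
  i=2: ✗ (fails at j=2)
  i=3: ✗ (fails at j=3)
  i=4: ✗ (fails at j=4)

none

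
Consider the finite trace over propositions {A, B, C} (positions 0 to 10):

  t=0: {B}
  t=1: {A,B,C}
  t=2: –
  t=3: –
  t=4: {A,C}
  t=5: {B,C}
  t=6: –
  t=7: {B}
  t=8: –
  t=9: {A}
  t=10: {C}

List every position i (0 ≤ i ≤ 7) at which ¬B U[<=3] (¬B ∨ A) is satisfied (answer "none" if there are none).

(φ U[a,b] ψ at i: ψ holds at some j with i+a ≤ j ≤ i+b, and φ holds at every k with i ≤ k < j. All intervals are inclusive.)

1, 2, 3, 4, 6

Evaluate at each i in [0,7]:
  i=0: ✗ (lhs fails at k=0 before rhs at j=1)
  i=1: ✓ (rhs at j=1)
  i=2: ✓ (rhs at j=2)
  i=3: ✓ (rhs at j=3)
  i=4: ✓ (rhs at j=4)
  i=5: ✗ (lhs fails at k=5 before rhs at j=6)
  i=6: ✓ (rhs at j=6)
  i=7: ✗ (lhs fails at k=7 before rhs at j=8)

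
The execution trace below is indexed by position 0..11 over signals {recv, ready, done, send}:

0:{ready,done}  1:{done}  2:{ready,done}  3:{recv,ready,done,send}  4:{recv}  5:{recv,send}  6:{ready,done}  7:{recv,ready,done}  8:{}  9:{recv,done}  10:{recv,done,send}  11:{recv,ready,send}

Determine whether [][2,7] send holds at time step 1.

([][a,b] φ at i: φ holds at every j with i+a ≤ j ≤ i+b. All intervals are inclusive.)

Does not hold

Check send at every j in [3,8]:
  j=3: true
  j=4: false
  j=5: true
  j=6: false
  j=7: false
  j=8: false
Fails at j=4 → formula fails.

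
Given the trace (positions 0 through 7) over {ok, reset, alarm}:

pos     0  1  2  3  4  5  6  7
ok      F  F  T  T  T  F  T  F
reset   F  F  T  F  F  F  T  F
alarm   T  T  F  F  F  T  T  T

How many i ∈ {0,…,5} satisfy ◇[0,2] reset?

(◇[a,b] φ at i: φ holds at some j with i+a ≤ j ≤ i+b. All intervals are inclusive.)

Evaluate at each i in [0,5]:
  i=0: ✓ (witness j=2)
  i=1: ✓ (witness j=2)
  i=2: ✓ (witness j=2)
  i=3: ✗ (none in [3,5])
  i=4: ✓ (witness j=6)
  i=5: ✓ (witness j=6)
Positions where it holds: {0, 1, 2, 4, 5} → 5.

5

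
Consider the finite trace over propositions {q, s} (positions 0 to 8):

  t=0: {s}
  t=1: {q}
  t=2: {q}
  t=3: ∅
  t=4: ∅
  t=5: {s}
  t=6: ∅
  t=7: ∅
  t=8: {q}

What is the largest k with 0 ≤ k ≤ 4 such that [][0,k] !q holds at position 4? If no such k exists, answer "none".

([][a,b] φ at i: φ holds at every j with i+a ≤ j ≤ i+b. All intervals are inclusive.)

3

!q must hold from j=4 onward; find where it first fails.
  j=4: holds
  j=5: holds
  j=6: holds
  j=7: holds
  j=8: fails
Holds on [4,7], so largest k = 3.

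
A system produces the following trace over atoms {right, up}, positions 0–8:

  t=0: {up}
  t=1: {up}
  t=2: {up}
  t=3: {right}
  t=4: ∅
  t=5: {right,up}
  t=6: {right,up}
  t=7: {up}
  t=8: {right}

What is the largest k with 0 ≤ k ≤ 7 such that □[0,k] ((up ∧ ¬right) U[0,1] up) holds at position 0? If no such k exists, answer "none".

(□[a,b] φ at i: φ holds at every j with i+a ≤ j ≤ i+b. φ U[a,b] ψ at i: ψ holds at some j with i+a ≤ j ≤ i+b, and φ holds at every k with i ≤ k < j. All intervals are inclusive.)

((up ∧ ¬right) U[0,1] up) must hold from j=0 onward; find where it first fails.
  j=0: holds
  j=1: holds
  j=2: holds
  j=3: fails
Holds on [0,2], so largest k = 2.

2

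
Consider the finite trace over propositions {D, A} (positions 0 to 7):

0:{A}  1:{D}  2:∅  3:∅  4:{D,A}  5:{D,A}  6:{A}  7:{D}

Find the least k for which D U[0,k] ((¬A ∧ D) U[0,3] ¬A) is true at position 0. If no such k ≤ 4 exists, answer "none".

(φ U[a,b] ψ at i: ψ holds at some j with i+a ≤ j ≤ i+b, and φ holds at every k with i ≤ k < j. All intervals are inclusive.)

none

Need earliest j ≥ 0 with ((¬A ∧ D) U[0,3] ¬A), and D at every k in [0,j-1].
  j=0: rhs fails.
  j=1: rhs holds but lhs fails at k=0.
  j=2: rhs holds but lhs fails at k=0.
  j=3: rhs holds but lhs fails at k=0.
  j=4: rhs fails.
No witness within the range → none.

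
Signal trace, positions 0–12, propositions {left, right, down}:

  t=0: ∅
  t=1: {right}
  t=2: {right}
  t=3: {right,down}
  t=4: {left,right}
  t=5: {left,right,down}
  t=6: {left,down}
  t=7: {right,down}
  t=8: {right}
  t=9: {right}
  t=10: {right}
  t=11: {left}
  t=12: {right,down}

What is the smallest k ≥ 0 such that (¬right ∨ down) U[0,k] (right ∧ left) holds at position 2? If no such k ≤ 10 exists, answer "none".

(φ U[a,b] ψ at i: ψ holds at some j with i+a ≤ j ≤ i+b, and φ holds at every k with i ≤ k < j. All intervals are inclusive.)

Need earliest j ≥ 2 with (right ∧ left), and (¬right ∨ down) at every k in [2,j-1].
  j=2: rhs fails.
  j=3: rhs fails.
  j=4: rhs holds but lhs fails at k=2.
  j=5: rhs holds but lhs fails at k=2.
  j=6: rhs fails.
  j=7: rhs fails.
  j=8: rhs fails.
  j=9: rhs fails.
  j=10: rhs fails.
  j=11: rhs fails.
  j=12: rhs fails.
No witness within the range → none.

none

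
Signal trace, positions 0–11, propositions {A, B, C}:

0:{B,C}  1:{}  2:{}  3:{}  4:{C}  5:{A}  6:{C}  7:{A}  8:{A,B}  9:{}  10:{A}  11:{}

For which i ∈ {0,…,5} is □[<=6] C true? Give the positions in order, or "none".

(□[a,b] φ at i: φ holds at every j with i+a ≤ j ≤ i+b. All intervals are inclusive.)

none

Evaluate at each i in [0,5]:
  i=0: ✗ (fails at j=1)
  i=1: ✗ (fails at j=1)
  i=2: ✗ (fails at j=2)
  i=3: ✗ (fails at j=3)
  i=4: ✗ (fails at j=5)
  i=5: ✗ (fails at j=5)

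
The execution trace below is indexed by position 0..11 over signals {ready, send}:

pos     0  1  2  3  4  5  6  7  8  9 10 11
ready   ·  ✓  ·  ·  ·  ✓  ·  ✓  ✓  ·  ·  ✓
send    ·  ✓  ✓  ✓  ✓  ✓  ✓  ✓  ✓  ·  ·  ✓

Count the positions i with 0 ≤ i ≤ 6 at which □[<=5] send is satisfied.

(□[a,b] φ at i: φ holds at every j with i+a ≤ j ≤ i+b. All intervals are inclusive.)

Evaluate at each i in [0,6]:
  i=0: ✗ (fails at j=0)
  i=1: ✓ (all of [1,6])
  i=2: ✓ (all of [2,7])
  i=3: ✓ (all of [3,8])
  i=4: ✗ (fails at j=9)
  i=5: ✗ (fails at j=9)
  i=6: ✗ (fails at j=9)
Positions where it holds: {1, 2, 3} → 3.

3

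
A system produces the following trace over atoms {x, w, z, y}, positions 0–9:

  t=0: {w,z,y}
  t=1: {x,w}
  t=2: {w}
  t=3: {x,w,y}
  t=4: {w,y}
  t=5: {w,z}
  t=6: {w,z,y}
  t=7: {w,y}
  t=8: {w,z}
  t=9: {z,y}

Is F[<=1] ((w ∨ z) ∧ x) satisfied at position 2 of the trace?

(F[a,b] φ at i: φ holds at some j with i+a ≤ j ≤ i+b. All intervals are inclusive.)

True

Check ((w ∨ z) ∧ x) at each j in [2,3]:
  j=2: false
  j=3: true
Found at j=3 → formula holds.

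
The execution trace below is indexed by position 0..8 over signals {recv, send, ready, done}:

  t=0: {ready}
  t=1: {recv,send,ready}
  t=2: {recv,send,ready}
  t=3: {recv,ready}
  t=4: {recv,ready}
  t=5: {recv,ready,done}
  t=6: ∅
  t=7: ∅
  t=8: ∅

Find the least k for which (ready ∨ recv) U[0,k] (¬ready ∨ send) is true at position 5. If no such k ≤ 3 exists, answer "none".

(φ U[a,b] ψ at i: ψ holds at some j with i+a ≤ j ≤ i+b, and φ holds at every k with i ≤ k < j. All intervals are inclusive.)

Need earliest j ≥ 5 with (¬ready ∨ send), and (ready ∨ recv) at every k in [5,j-1].
  j=5: rhs fails.
  j=6: rhs holds; lhs holds on [5,5]. k = 1.

1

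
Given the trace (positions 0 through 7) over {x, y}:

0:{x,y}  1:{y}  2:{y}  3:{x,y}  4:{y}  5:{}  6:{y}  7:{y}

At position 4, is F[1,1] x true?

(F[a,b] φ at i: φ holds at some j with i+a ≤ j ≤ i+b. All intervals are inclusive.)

Check x at each j in [5,5]:
  j=5: false
No position in the window satisfies it → formula fails.

False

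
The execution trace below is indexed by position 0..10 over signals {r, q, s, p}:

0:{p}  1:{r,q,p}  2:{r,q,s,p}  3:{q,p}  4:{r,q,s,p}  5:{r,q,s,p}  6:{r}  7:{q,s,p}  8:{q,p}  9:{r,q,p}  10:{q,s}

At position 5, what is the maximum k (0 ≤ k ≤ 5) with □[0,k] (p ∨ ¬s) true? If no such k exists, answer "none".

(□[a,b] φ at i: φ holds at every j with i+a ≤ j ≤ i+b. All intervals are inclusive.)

(p ∨ ¬s) must hold from j=5 onward; find where it first fails.
  j=5: holds
  j=6: holds
  j=7: holds
  j=8: holds
  j=9: holds
  j=10: fails
Holds on [5,9], so largest k = 4.

4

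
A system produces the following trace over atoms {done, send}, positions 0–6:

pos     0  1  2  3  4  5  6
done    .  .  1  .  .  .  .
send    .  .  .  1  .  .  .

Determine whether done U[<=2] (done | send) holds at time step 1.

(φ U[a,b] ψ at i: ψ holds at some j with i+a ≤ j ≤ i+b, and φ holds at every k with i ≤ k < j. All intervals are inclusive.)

Need some j in [1,3] with (done | send), and done at every k in [1,j-1].
  j=1: (done | send) false.
  j=2: (done | send) holds, but done fails at k=1 → not this j.
  j=3: (done | send) holds, but done fails at k=1 → not this j.
No j in the window works → until fails.

False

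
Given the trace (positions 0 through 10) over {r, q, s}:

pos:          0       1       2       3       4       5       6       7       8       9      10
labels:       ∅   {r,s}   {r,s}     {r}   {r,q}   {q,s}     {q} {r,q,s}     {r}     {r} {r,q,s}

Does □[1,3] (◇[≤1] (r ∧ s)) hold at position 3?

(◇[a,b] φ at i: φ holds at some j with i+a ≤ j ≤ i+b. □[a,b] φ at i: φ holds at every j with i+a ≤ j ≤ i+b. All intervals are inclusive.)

False

Check ◇[≤1] (r ∧ s) at every j in [4,6]:
  j=4: fails (none in [4,5])
  j=5: fails (none in [5,6])
  j=6: holds (witness at 7)
Fails at j=4 → formula fails.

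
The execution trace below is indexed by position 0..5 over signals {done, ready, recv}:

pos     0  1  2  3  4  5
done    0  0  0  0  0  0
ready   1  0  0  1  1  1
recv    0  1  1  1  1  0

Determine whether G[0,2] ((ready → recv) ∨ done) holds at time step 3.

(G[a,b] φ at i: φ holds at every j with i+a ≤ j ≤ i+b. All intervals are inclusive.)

Does not hold

Check ((ready → recv) ∨ done) at every j in [3,5]:
  j=3: true
  j=4: true
  j=5: false
Fails at j=5 → formula fails.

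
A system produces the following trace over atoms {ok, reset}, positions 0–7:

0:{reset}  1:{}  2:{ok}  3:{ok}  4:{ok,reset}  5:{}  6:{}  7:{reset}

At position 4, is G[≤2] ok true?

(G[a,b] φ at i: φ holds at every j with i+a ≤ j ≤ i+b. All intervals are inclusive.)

Check ok at every j in [4,6]:
  j=4: true
  j=5: false
  j=6: false
Fails at j=5 → formula fails.

Does not hold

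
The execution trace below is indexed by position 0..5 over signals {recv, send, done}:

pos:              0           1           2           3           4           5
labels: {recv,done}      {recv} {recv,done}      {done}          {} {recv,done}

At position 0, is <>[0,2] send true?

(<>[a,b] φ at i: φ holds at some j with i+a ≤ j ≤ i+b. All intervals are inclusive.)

Check send at each j in [0,2]:
  j=0: false
  j=1: false
  j=2: false
No position in the window satisfies it → formula fails.

Does not hold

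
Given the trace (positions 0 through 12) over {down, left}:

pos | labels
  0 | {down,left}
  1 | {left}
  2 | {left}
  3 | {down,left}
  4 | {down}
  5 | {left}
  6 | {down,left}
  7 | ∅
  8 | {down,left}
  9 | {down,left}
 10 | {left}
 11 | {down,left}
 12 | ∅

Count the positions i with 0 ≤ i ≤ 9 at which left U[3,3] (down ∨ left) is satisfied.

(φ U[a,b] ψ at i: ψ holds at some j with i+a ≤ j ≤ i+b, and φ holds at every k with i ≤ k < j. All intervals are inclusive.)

3

Evaluate at each i in [0,9]:
  i=0: ✓ (rhs at j=3; lhs holds on [0,2])
  i=1: ✓ (rhs at j=4; lhs holds on [1,3])
  i=2: ✗ (lhs fails at k=4 before rhs at j=5)
  i=3: ✗ (lhs fails at k=4 before rhs at j=6)
  i=4: ✗ (no rhs in [7,7])
  i=5: ✗ (lhs fails at k=7 before rhs at j=8)
  i=6: ✗ (lhs fails at k=7 before rhs at j=9)
  i=7: ✗ (lhs fails at k=7 before rhs at j=10)
  i=8: ✓ (rhs at j=11; lhs holds on [8,10])
  i=9: ✗ (no rhs in [12,12])
Positions where it holds: {0, 1, 8} → 3.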